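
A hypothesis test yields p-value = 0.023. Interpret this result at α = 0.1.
Since p = 0.023 < α = 0.1, reject H₀.
There is sufficient evidence to reject the null hypothesis; the result is statistically significant at the 0.1 level.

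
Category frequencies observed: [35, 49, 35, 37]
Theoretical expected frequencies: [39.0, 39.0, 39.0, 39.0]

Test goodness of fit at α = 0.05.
Chi-square goodness of fit test:
H₀: observed counts match expected distribution
H₁: observed counts differ from expected distribution
df = k - 1 = 3
χ² = Σ(O - E)²/E
   = (35 - 39.0)²/39.0 + (49 - 39.0)²/39.0 + (35 - 39.0)²/39.0 + (37 - 39.0)²/39.0
   = 0.410 + 2.564 + 0.410 + 0.103
   = 3.49
p-value = 0.3224

Since p-value > α = 0.05, we fail to reject H₀.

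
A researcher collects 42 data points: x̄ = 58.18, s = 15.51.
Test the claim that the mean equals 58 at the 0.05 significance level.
One-sample t-test:
H₀: μ = 58
H₁: μ ≠ 58
df = n - 1 = 41
t = (x̄ - μ₀) / (s/√n) = (58.18 - 58) / (15.51/√42) = 0.075
p-value = 0.9404

Since p-value > α = 0.05, we fail to reject H₀.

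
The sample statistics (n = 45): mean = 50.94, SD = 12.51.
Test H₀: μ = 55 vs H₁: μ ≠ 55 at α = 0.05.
One-sample t-test:
H₀: μ = 55
H₁: μ ≠ 55
df = n - 1 = 44
t = (x̄ - μ₀) / (s/√n) = (50.94 - 55) / (12.51/√45) = -2.177
p-value = 0.0349

Since p-value < α = 0.05, we reject H₀.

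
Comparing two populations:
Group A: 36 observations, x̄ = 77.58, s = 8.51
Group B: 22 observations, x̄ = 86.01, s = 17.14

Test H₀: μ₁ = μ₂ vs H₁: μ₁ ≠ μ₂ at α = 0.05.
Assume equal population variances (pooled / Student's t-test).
Student's two-sample t-test (equal variances):
H₀: μ₁ = μ₂
H₁: μ₁ ≠ μ₂
df = n₁ + n₂ - 2 = 56
Pooled variance s_p² = [(n₁-1)s₁² + (n₂-1)s₂²] / (n₁ + n₂ - 2) = [(35)(8.51²) + (21)(17.14²)] / 56 = 155.4299
SE = √(s_p²(1/n₁ + 1/n₂)) = √(155.4299 × (1/36 + 1/22)) = 3.3738
t = (x̄₁ - x̄₂) / SE = (77.58 - 86.01) / 3.3738 = -8.43 / 3.3738 = -2.499
p-value = 0.0154

Since p-value < α = 0.05, we reject H₀.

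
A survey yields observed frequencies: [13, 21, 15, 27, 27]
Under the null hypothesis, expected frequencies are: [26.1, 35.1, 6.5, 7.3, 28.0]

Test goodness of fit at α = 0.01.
Chi-square goodness of fit test:
H₀: observed counts match expected distribution
H₁: observed counts differ from expected distribution
df = k - 1 = 4
χ² = Σ(O - E)²/E
   = (13 - 26.1)²/26.1 + (21 - 35.1)²/35.1 + (15 - 6.5)²/6.5 + (27 - 7.3)²/7.3 + (27 - 28.0)²/28.0
   = 6.575 + 5.664 + 11.115 + 53.163 + 0.036
   = 76.55
p-value < 0.0001

Since p-value < α = 0.01, we reject H₀.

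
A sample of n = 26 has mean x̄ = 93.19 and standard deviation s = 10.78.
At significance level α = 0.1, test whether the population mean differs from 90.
One-sample t-test:
H₀: μ = 90
H₁: μ ≠ 90
df = n - 1 = 25
t = (x̄ - μ₀) / (s/√n) = (93.19 - 90) / (10.78/√26) = 1.509
p-value = 0.1439

Since p-value > α = 0.1, we fail to reject H₀.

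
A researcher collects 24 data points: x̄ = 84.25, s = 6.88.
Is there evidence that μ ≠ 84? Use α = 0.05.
One-sample t-test:
H₀: μ = 84
H₁: μ ≠ 84
df = n - 1 = 23
t = (x̄ - μ₀) / (s/√n) = (84.25 - 84) / (6.88/√24) = 0.178
p-value = 0.8603

Since p-value > α = 0.05, we fail to reject H₀.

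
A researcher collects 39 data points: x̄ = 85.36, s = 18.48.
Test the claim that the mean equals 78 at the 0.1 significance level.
One-sample t-test:
H₀: μ = 78
H₁: μ ≠ 78
df = n - 1 = 38
t = (x̄ - μ₀) / (s/√n) = (85.36 - 78) / (18.48/√39) = 2.487
p-value = 0.0174

Since p-value < α = 0.1, we reject H₀.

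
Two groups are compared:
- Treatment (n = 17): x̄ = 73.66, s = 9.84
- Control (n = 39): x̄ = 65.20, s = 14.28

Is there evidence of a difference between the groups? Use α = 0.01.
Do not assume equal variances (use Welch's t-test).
Welch's two-sample t-test:
H₀: μ₁ = μ₂
H₁: μ₁ ≠ μ₂
s₁²/n₁ = 9.84²/17 = 5.6956,  s₂²/n₂ = 14.28²/39 = 5.2287
SE = √(s₁²/n₁ + s₂²/n₂) = √(5.6956 + 5.2287) = 3.3052
df (Welch-Satterthwaite) = (s₁²/n₁ + s₂²/n₂)² / [(s₁²/n₁)²/(n₁-1) + (s₂²/n₂)²/(n₂-1)] ≈ 43.44
t = (x̄₁ - x̄₂) / SE = (73.66 - 65.20) / 3.3052 = 8.46 / 3.3052 = 2.560
p-value = 0.0140

Since p-value > α = 0.01, we fail to reject H₀.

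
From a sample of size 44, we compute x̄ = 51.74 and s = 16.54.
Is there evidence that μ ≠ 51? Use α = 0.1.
One-sample t-test:
H₀: μ = 51
H₁: μ ≠ 51
df = n - 1 = 43
t = (x̄ - μ₀) / (s/√n) = (51.74 - 51) / (16.54/√44) = 0.297
p-value = 0.7681

Since p-value > α = 0.1, we fail to reject H₀.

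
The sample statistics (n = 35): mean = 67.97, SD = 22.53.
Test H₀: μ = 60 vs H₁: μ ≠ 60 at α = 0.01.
One-sample t-test:
H₀: μ = 60
H₁: μ ≠ 60
df = n - 1 = 34
t = (x̄ - μ₀) / (s/√n) = (67.97 - 60) / (22.53/√35) = 2.093
p-value = 0.0439

Since p-value > α = 0.01, we fail to reject H₀.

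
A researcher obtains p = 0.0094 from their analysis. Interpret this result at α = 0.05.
Since p = 0.0094 < α = 0.05, reject H₀.
There is sufficient evidence to reject the null hypothesis; the result is statistically significant at the 0.05 level.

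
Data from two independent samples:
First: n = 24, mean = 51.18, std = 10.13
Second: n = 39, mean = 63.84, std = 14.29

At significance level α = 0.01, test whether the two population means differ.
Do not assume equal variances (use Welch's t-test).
Welch's two-sample t-test:
H₀: μ₁ = μ₂
H₁: μ₁ ≠ μ₂
s₁²/n₁ = 10.13²/24 = 4.2757,  s₂²/n₂ = 14.29²/39 = 5.2360
SE = √(s₁²/n₁ + s₂²/n₂) = √(4.2757 + 5.2360) = 3.0841
df (Welch-Satterthwaite) = (s₁²/n₁ + s₂²/n₂)² / [(s₁²/n₁)²/(n₁-1) + (s₂²/n₂)²/(n₂-1)] ≈ 59.67
t = (x̄₁ - x̄₂) / SE = (51.18 - 63.84) / 3.0841 = -12.66 / 3.0841 = -4.105
p-value = 0.0001

Since p-value < α = 0.01, we reject H₀.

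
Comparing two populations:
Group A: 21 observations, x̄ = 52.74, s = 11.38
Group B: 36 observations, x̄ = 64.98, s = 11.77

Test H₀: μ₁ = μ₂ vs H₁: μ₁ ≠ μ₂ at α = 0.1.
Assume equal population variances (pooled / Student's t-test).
Student's two-sample t-test (equal variances):
H₀: μ₁ = μ₂
H₁: μ₁ ≠ μ₂
df = n₁ + n₂ - 2 = 55
Pooled variance s_p² = [(n₁-1)s₁² + (n₂-1)s₂²] / (n₁ + n₂ - 2) = [(20)(11.38²) + (35)(11.77²)] / 55 = 135.2498
SE = √(s_p²(1/n₁ + 1/n₂)) = √(135.2498 × (1/21 + 1/36)) = 3.1933
t = (x̄₁ - x̄₂) / SE = (52.74 - 64.98) / 3.1933 = -12.24 / 3.1933 = -3.833
p-value = 0.0003

Since p-value < α = 0.1, we reject H₀.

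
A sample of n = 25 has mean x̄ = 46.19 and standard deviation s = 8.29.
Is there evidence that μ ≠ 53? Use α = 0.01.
One-sample t-test:
H₀: μ = 53
H₁: μ ≠ 53
df = n - 1 = 24
t = (x̄ - μ₀) / (s/√n) = (46.19 - 53) / (8.29/√25) = -4.107
p-value = 0.0004

Since p-value < α = 0.01, we reject H₀.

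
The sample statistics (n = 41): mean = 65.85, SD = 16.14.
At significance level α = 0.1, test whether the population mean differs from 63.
One-sample t-test:
H₀: μ = 63
H₁: μ ≠ 63
df = n - 1 = 40
t = (x̄ - μ₀) / (s/√n) = (65.85 - 63) / (16.14/√41) = 1.131
p-value = 0.2649

Since p-value > α = 0.1, we fail to reject H₀.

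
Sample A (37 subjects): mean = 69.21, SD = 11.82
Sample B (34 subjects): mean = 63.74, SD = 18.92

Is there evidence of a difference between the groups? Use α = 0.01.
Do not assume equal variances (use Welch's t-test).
Welch's two-sample t-test:
H₀: μ₁ = μ₂
H₁: μ₁ ≠ μ₂
s₁²/n₁ = 11.82²/37 = 3.7760,  s₂²/n₂ = 18.92²/34 = 10.5284
SE = √(s₁²/n₁ + s₂²/n₂) = √(3.7760 + 10.5284) = 3.7821
df (Welch-Satterthwaite) = (s₁²/n₁ + s₂²/n₂)² / [(s₁²/n₁)²/(n₁-1) + (s₂²/n₂)²/(n₂-1)] ≈ 54.49
t = (x̄₁ - x̄₂) / SE = (69.21 - 63.74) / 3.7821 = 5.47 / 3.7821 = 1.446
p-value = 0.1538

Since p-value > α = 0.01, we fail to reject H₀.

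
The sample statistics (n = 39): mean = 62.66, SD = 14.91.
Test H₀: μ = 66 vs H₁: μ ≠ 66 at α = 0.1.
One-sample t-test:
H₀: μ = 66
H₁: μ ≠ 66
df = n - 1 = 38
t = (x̄ - μ₀) / (s/√n) = (62.66 - 66) / (14.91/√39) = -1.399
p-value = 0.1699

Since p-value > α = 0.1, we fail to reject H₀.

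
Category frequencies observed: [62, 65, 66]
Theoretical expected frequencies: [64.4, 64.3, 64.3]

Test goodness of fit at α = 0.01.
Chi-square goodness of fit test:
H₀: observed counts match expected distribution
H₁: observed counts differ from expected distribution
df = k - 1 = 2
χ² = Σ(O - E)²/E
   = (62 - 64.4)²/64.4 + (65 - 64.3)²/64.3 + (66 - 64.3)²/64.3
   = 0.089 + 0.008 + 0.045
   = 0.14
p-value = 0.9315

Since p-value > α = 0.01, we fail to reject H₀.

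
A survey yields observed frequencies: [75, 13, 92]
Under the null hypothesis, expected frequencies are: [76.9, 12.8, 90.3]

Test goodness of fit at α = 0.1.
Chi-square goodness of fit test:
H₀: observed counts match expected distribution
H₁: observed counts differ from expected distribution
df = k - 1 = 2
χ² = Σ(O - E)²/E
   = (75 - 76.9)²/76.9 + (13 - 12.8)²/12.8 + (92 - 90.3)²/90.3
   = 0.047 + 0.003 + 0.032
   = 0.08
p-value = 0.9598

Since p-value > α = 0.1, we fail to reject H₀.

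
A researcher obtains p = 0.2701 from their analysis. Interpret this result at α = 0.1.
Since p = 0.2701 > α = 0.1, fail to reject H₀.
There is insufficient evidence to reject the null hypothesis; the result is not statistically significant at the 0.1 level.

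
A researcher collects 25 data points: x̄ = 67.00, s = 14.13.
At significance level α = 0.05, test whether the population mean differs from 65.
One-sample t-test:
H₀: μ = 65
H₁: μ ≠ 65
df = n - 1 = 24
t = (x̄ - μ₀) / (s/√n) = (67.00 - 65) / (14.13/√25) = 0.708
p-value = 0.4859

Since p-value > α = 0.05, we fail to reject H₀.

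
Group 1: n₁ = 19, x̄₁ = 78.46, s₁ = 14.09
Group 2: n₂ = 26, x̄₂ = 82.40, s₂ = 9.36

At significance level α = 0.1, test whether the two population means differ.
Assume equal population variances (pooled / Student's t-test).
Student's two-sample t-test (equal variances):
H₀: μ₁ = μ₂
H₁: μ₁ ≠ μ₂
df = n₁ + n₂ - 2 = 43
Pooled variance s_p² = [(n₁-1)s₁² + (n₂-1)s₂²] / (n₁ + n₂ - 2) = [(18)(14.09²) + (25)(9.36²)] / 43 = 134.0406
SE = √(s_p²(1/n₁ + 1/n₂)) = √(134.0406 × (1/19 + 1/26)) = 3.4943
t = (x̄₁ - x̄₂) / SE = (78.46 - 82.40) / 3.4943 = -3.94 / 3.4943 = -1.128
p-value = 0.2658

Since p-value > α = 0.1, we fail to reject H₀.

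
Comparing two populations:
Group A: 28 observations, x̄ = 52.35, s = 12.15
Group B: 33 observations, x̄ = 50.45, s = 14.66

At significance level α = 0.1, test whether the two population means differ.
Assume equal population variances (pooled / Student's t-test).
Student's two-sample t-test (equal variances):
H₀: μ₁ = μ₂
H₁: μ₁ ≠ μ₂
df = n₁ + n₂ - 2 = 59
Pooled variance s_p² = [(n₁-1)s₁² + (n₂-1)s₂²] / (n₁ + n₂ - 2) = [(27)(12.15²) + (32)(14.66²)] / 59 = 184.1205
SE = √(s_p²(1/n₁ + 1/n₂)) = √(184.1205 × (1/28 + 1/33)) = 3.4864
t = (x̄₁ - x̄₂) / SE = (52.35 - 50.45) / 3.4864 = 1.90 / 3.4864 = 0.545
p-value = 0.5878

Since p-value > α = 0.1, we fail to reject H₀.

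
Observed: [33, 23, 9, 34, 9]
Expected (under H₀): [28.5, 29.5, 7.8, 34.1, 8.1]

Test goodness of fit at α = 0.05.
Chi-square goodness of fit test:
H₀: observed counts match expected distribution
H₁: observed counts differ from expected distribution
df = k - 1 = 4
χ² = Σ(O - E)²/E
   = (33 - 28.5)²/28.5 + (23 - 29.5)²/29.5 + (9 - 7.8)²/7.8 + (34 - 34.1)²/34.1 + (9 - 8.1)²/8.1
   = 0.711 + 1.432 + 0.185 + 0.000 + 0.100
   = 2.43
p-value = 0.6576

Since p-value > α = 0.05, we fail to reject H₀.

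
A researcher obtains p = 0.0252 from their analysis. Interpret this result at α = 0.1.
Since p = 0.0252 < α = 0.1, reject H₀.
There is sufficient evidence to reject the null hypothesis; the result is statistically significant at the 0.1 level.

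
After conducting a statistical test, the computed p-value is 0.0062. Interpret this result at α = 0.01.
Since p = 0.0062 < α = 0.01, reject H₀.
There is sufficient evidence to reject the null hypothesis; the result is statistically significant at the 0.01 level.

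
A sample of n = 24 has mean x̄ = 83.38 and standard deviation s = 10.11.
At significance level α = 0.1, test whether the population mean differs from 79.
One-sample t-test:
H₀: μ = 79
H₁: μ ≠ 79
df = n - 1 = 23
t = (x̄ - μ₀) / (s/√n) = (83.38 - 79) / (10.11/√24) = 2.122
p-value = 0.0448

Since p-value < α = 0.1, we reject H₀.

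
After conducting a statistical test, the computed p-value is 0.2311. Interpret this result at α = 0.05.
Since p = 0.2311 > α = 0.05, fail to reject H₀.
There is insufficient evidence to reject the null hypothesis; the result is not statistically significant at the 0.05 level.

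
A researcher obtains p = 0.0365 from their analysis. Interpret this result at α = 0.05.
Since p = 0.0365 < α = 0.05, reject H₀.
There is sufficient evidence to reject the null hypothesis; the result is statistically significant at the 0.05 level.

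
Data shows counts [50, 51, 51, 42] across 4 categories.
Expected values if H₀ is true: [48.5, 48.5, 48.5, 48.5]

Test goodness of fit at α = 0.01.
Chi-square goodness of fit test:
H₀: observed counts match expected distribution
H₁: observed counts differ from expected distribution
df = k - 1 = 3
χ² = Σ(O - E)²/E
   = (50 - 48.5)²/48.5 + (51 - 48.5)²/48.5 + (51 - 48.5)²/48.5 + (42 - 48.5)²/48.5
   = 0.046 + 0.129 + 0.129 + 0.871
   = 1.18
p-value = 0.7589

Since p-value > α = 0.01, we fail to reject H₀.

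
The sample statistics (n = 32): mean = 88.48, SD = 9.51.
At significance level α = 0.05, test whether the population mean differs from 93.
One-sample t-test:
H₀: μ = 93
H₁: μ ≠ 93
df = n - 1 = 31
t = (x̄ - μ₀) / (s/√n) = (88.48 - 93) / (9.51/√32) = -2.689
p-value = 0.0114

Since p-value < α = 0.05, we reject H₀.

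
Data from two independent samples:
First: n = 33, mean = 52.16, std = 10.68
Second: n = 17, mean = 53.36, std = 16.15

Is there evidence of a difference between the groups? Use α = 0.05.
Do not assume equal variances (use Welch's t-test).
Welch's two-sample t-test:
H₀: μ₁ = μ₂
H₁: μ₁ ≠ μ₂
s₁²/n₁ = 10.68²/33 = 3.4564,  s₂²/n₂ = 16.15²/17 = 15.3425
SE = √(s₁²/n₁ + s₂²/n₂) = √(3.4564 + 15.3425) = 4.3358
df (Welch-Satterthwaite) = (s₁²/n₁ + s₂²/n₂)² / [(s₁²/n₁)²/(n₁-1) + (s₂²/n₂)²/(n₂-1)] ≈ 23.43
t = (x̄₁ - x̄₂) / SE = (52.16 - 53.36) / 4.3358 = -1.20 / 4.3358 = -0.277
p-value = 0.7844

Since p-value > α = 0.05, we fail to reject H₀.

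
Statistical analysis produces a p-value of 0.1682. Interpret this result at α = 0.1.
Since p = 0.1682 > α = 0.1, fail to reject H₀.
There is insufficient evidence to reject the null hypothesis; the result is not statistically significant at the 0.1 level.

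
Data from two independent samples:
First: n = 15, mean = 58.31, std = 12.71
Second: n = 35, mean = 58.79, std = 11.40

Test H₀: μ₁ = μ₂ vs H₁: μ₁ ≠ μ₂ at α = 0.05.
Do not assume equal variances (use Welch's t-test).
Welch's two-sample t-test:
H₀: μ₁ = μ₂
H₁: μ₁ ≠ μ₂
s₁²/n₁ = 12.71²/15 = 10.7696,  s₂²/n₂ = 11.40²/35 = 3.7131
SE = √(s₁²/n₁ + s₂²/n₂) = √(10.7696 + 3.7131) = 3.8056
df (Welch-Satterthwaite) = (s₁²/n₁ + s₂²/n₂)² / [(s₁²/n₁)²/(n₁-1) + (s₂²/n₂)²/(n₂-1)] ≈ 24.14
t = (x̄₁ - x̄₂) / SE = (58.31 - 58.79) / 3.8056 = -0.48 / 3.8056 = -0.126
p-value = 0.9007

Since p-value > α = 0.05, we fail to reject H₀.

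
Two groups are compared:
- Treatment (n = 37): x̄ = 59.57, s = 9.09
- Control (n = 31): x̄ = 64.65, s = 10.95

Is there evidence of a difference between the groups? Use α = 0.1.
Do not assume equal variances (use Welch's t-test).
Welch's two-sample t-test:
H₀: μ₁ = μ₂
H₁: μ₁ ≠ μ₂
s₁²/n₁ = 9.09²/37 = 2.2332,  s₂²/n₂ = 10.95²/31 = 3.8678
SE = √(s₁²/n₁ + s₂²/n₂) = √(2.2332 + 3.8678) = 2.4700
df (Welch-Satterthwaite) = (s₁²/n₁ + s₂²/n₂)² / [(s₁²/n₁)²/(n₁-1) + (s₂²/n₂)²/(n₂-1)] ≈ 58.42
t = (x̄₁ - x̄₂) / SE = (59.57 - 64.65) / 2.4700 = -5.08 / 2.4700 = -2.057
p-value = 0.0442

Since p-value < α = 0.1, we reject H₀.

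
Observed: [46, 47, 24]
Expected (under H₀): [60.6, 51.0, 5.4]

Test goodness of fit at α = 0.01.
Chi-square goodness of fit test:
H₀: observed counts match expected distribution
H₁: observed counts differ from expected distribution
df = k - 1 = 2
χ² = Σ(O - E)²/E
   = (46 - 60.6)²/60.6 + (47 - 51.0)²/51.0 + (24 - 5.4)²/5.4
   = 3.517 + 0.314 + 64.067
   = 67.90
p-value < 0.0001

Since p-value < α = 0.01, we reject H₀.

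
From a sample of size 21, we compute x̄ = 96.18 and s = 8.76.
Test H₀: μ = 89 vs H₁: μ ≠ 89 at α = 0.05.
One-sample t-test:
H₀: μ = 89
H₁: μ ≠ 89
df = n - 1 = 20
t = (x̄ - μ₀) / (s/√n) = (96.18 - 89) / (8.76/√21) = 3.756
p-value = 0.0012

Since p-value < α = 0.05, we reject H₀.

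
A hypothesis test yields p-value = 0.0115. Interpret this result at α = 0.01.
Since p = 0.0115 > α = 0.01, fail to reject H₀.
There is insufficient evidence to reject the null hypothesis; the result is not statistically significant at the 0.01 level.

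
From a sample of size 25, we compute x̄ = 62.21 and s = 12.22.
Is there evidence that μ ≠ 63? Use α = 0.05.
One-sample t-test:
H₀: μ = 63
H₁: μ ≠ 63
df = n - 1 = 24
t = (x̄ - μ₀) / (s/√n) = (62.21 - 63) / (12.22/√25) = -0.323
p-value = 0.7493

Since p-value > α = 0.05, we fail to reject H₀.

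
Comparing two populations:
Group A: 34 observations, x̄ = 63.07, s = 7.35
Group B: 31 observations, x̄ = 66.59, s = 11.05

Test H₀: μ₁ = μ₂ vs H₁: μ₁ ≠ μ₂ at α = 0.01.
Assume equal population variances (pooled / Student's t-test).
Student's two-sample t-test (equal variances):
H₀: μ₁ = μ₂
H₁: μ₁ ≠ μ₂
df = n₁ + n₂ - 2 = 63
Pooled variance s_p² = [(n₁-1)s₁² + (n₂-1)s₂²] / (n₁ + n₂ - 2) = [(33)(7.35²) + (30)(11.05²)] / 63 = 86.4415
SE = √(s_p²(1/n₁ + 1/n₂)) = √(86.4415 × (1/34 + 1/31)) = 2.3089
t = (x̄₁ - x̄₂) / SE = (63.07 - 66.59) / 2.3089 = -3.52 / 2.3089 = -1.525
p-value = 0.1324

Since p-value > α = 0.01, we fail to reject H₀.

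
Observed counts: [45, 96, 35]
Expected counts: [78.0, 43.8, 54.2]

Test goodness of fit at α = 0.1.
Chi-square goodness of fit test:
H₀: observed counts match expected distribution
H₁: observed counts differ from expected distribution
df = k - 1 = 2
χ² = Σ(O - E)²/E
   = (45 - 78.0)²/78.0 + (96 - 43.8)²/43.8 + (35 - 54.2)²/54.2
   = 13.962 + 62.211 + 6.801
   = 82.97
p-value < 0.0001

Since p-value < α = 0.1, we reject H₀.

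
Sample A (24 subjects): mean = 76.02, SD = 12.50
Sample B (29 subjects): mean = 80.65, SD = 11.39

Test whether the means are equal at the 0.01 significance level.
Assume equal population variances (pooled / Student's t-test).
Student's two-sample t-test (equal variances):
H₀: μ₁ = μ₂
H₁: μ₁ ≠ μ₂
df = n₁ + n₂ - 2 = 51
Pooled variance s_p² = [(n₁-1)s₁² + (n₂-1)s₂²] / (n₁ + n₂ - 2) = [(23)(12.50²) + (28)(11.39²)] / 51 = 141.6912
SE = √(s_p²(1/n₁ + 1/n₂)) = √(141.6912 × (1/24 + 1/29)) = 3.2848
t = (x̄₁ - x̄₂) / SE = (76.02 - 80.65) / 3.2848 = -4.63 / 3.2848 = -1.410
p-value = 0.1647

Since p-value > α = 0.01, we fail to reject H₀.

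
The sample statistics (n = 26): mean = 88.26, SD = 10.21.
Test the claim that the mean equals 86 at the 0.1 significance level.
One-sample t-test:
H₀: μ = 86
H₁: μ ≠ 86
df = n - 1 = 25
t = (x̄ - μ₀) / (s/√n) = (88.26 - 86) / (10.21/√26) = 1.129
p-value = 0.2697

Since p-value > α = 0.1, we fail to reject H₀.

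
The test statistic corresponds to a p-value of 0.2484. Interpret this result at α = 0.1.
Since p = 0.2484 > α = 0.1, fail to reject H₀.
There is insufficient evidence to reject the null hypothesis; the result is not statistically significant at the 0.1 level.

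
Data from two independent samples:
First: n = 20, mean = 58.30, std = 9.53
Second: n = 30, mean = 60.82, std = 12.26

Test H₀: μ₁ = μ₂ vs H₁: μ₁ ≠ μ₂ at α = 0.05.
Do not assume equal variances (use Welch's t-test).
Welch's two-sample t-test:
H₀: μ₁ = μ₂
H₁: μ₁ ≠ μ₂
s₁²/n₁ = 9.53²/20 = 4.5410,  s₂²/n₂ = 12.26²/30 = 5.0103
SE = √(s₁²/n₁ + s₂²/n₂) = √(4.5410 + 5.0103) = 3.0905
df (Welch-Satterthwaite) = (s₁²/n₁ + s₂²/n₂)² / [(s₁²/n₁)²/(n₁-1) + (s₂²/n₂)²/(n₂-1)] ≈ 46.76
t = (x̄₁ - x̄₂) / SE = (58.30 - 60.82) / 3.0905 = -2.52 / 3.0905 = -0.815
p-value = 0.4190

Since p-value > α = 0.05, we fail to reject H₀.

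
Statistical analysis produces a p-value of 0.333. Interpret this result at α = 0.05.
Since p = 0.333 > α = 0.05, fail to reject H₀.
There is insufficient evidence to reject the null hypothesis; the result is not statistically significant at the 0.05 level.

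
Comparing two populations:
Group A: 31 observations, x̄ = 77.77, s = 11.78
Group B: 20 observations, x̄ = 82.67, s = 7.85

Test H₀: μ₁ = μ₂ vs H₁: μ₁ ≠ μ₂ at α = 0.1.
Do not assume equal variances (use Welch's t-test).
Welch's two-sample t-test:
H₀: μ₁ = μ₂
H₁: μ₁ ≠ μ₂
s₁²/n₁ = 11.78²/31 = 4.4764,  s₂²/n₂ = 7.85²/20 = 3.0811
SE = √(s₁²/n₁ + s₂²/n₂) = √(4.4764 + 3.0811) = 2.7491
df (Welch-Satterthwaite) = (s₁²/n₁ + s₂²/n₂)² / [(s₁²/n₁)²/(n₁-1) + (s₂²/n₂)²/(n₂-1)] ≈ 48.92
t = (x̄₁ - x̄₂) / SE = (77.77 - 82.67) / 2.7491 = -4.90 / 2.7491 = -1.782
p-value = 0.0809

Since p-value < α = 0.1, we reject H₀.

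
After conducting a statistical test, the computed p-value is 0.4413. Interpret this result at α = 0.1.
Since p = 0.4413 > α = 0.1, fail to reject H₀.
There is insufficient evidence to reject the null hypothesis; the result is not statistically significant at the 0.1 level.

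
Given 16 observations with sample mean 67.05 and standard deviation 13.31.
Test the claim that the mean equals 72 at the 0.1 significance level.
One-sample t-test:
H₀: μ = 72
H₁: μ ≠ 72
df = n - 1 = 15
t = (x̄ - μ₀) / (s/√n) = (67.05 - 72) / (13.31/√16) = -1.488
p-value = 0.1576

Since p-value > α = 0.1, we fail to reject H₀.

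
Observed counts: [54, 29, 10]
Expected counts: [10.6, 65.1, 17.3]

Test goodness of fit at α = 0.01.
Chi-square goodness of fit test:
H₀: observed counts match expected distribution
H₁: observed counts differ from expected distribution
df = k - 1 = 2
χ² = Σ(O - E)²/E
   = (54 - 10.6)²/10.6 + (29 - 65.1)²/65.1 + (10 - 17.3)²/17.3
   = 177.694 + 20.019 + 3.080
   = 200.79
p-value < 0.0001

Since p-value < α = 0.01, we reject H₀.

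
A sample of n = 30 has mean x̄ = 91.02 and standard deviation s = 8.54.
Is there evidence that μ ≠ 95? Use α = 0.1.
One-sample t-test:
H₀: μ = 95
H₁: μ ≠ 95
df = n - 1 = 29
t = (x̄ - μ₀) / (s/√n) = (91.02 - 95) / (8.54/√30) = -2.553
p-value = 0.0162

Since p-value < α = 0.1, we reject H₀.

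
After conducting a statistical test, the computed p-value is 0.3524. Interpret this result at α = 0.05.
Since p = 0.3524 > α = 0.05, fail to reject H₀.
There is insufficient evidence to reject the null hypothesis; the result is not statistically significant at the 0.05 level.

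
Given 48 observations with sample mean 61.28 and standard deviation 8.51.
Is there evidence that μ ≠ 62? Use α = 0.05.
One-sample t-test:
H₀: μ = 62
H₁: μ ≠ 62
df = n - 1 = 47
t = (x̄ - μ₀) / (s/√n) = (61.28 - 62) / (8.51/√48) = -0.586
p-value = 0.5606

Since p-value > α = 0.05, we fail to reject H₀.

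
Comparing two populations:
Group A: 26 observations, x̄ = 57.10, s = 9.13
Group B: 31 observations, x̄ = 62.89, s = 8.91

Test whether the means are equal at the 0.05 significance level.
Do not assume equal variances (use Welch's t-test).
Welch's two-sample t-test:
H₀: μ₁ = μ₂
H₁: μ₁ ≠ μ₂
s₁²/n₁ = 9.13²/26 = 3.2060,  s₂²/n₂ = 8.91²/31 = 2.5609
SE = √(s₁²/n₁ + s₂²/n₂) = √(3.2060 + 2.5609) = 2.4014
df (Welch-Satterthwaite) = (s₁²/n₁ + s₂²/n₂)² / [(s₁²/n₁)²/(n₁-1) + (s₂²/n₂)²/(n₂-1)] ≈ 52.81
t = (x̄₁ - x̄₂) / SE = (57.10 - 62.89) / 2.4014 = -5.79 / 2.4014 = -2.411
p-value = 0.0194

Since p-value < α = 0.05, we reject H₀.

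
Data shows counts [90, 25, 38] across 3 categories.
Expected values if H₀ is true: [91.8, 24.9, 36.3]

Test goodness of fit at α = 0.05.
Chi-square goodness of fit test:
H₀: observed counts match expected distribution
H₁: observed counts differ from expected distribution
df = k - 1 = 2
χ² = Σ(O - E)²/E
   = (90 - 91.8)²/91.8 + (25 - 24.9)²/24.9 + (38 - 36.3)²/36.3
   = 0.035 + 0.000 + 0.080
   = 0.12
p-value = 0.9440

Since p-value > α = 0.05, we fail to reject H₀.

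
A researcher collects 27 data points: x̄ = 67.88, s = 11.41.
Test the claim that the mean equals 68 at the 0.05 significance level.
One-sample t-test:
H₀: μ = 68
H₁: μ ≠ 68
df = n - 1 = 26
t = (x̄ - μ₀) / (s/√n) = (67.88 - 68) / (11.41/√27) = -0.055
p-value = 0.9568

Since p-value > α = 0.05, we fail to reject H₀.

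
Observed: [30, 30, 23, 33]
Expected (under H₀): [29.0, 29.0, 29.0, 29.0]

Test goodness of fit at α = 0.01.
Chi-square goodness of fit test:
H₀: observed counts match expected distribution
H₁: observed counts differ from expected distribution
df = k - 1 = 3
χ² = Σ(O - E)²/E
   = (30 - 29.0)²/29.0 + (30 - 29.0)²/29.0 + (23 - 29.0)²/29.0 + (33 - 29.0)²/29.0
   = 0.034 + 0.034 + 1.241 + 0.552
   = 1.86
p-value = 0.6015

Since p-value > α = 0.01, we fail to reject H₀.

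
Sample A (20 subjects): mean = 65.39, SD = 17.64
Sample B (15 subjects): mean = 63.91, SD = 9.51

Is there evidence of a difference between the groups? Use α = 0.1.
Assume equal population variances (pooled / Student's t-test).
Student's two-sample t-test (equal variances):
H₀: μ₁ = μ₂
H₁: μ₁ ≠ μ₂
df = n₁ + n₂ - 2 = 33
Pooled variance s_p² = [(n₁-1)s₁² + (n₂-1)s₂²] / (n₁ + n₂ - 2) = [(19)(17.64²) + (14)(9.51²)] / 33 = 217.5268
SE = √(s_p²(1/n₁ + 1/n₂)) = √(217.5268 × (1/20 + 1/15)) = 5.0377
t = (x̄₁ - x̄₂) / SE = (65.39 - 63.91) / 5.0377 = 1.48 / 5.0377 = 0.294
p-value = 0.7708

Since p-value > α = 0.1, we fail to reject H₀.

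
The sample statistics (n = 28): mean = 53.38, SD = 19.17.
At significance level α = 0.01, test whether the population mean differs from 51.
One-sample t-test:
H₀: μ = 51
H₁: μ ≠ 51
df = n - 1 = 27
t = (x̄ - μ₀) / (s/√n) = (53.38 - 51) / (19.17/√28) = 0.657
p-value = 0.5168

Since p-value > α = 0.01, we fail to reject H₀.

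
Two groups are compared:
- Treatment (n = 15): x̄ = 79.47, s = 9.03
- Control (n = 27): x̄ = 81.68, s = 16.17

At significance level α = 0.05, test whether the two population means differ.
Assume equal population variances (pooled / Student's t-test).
Student's two-sample t-test (equal variances):
H₀: μ₁ = μ₂
H₁: μ₁ ≠ μ₂
df = n₁ + n₂ - 2 = 40
Pooled variance s_p² = [(n₁-1)s₁² + (n₂-1)s₂²] / (n₁ + n₂ - 2) = [(14)(9.03²) + (26)(16.17²)] / 40 = 198.4941
SE = √(s_p²(1/n₁ + 1/n₂)) = √(198.4941 × (1/15 + 1/27)) = 4.5370
t = (x̄₁ - x̄₂) / SE = (79.47 - 81.68) / 4.5370 = -2.21 / 4.5370 = -0.487
p-value = 0.6288

Since p-value > α = 0.05, we fail to reject H₀.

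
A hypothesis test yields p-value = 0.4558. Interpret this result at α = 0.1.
Since p = 0.4558 > α = 0.1, fail to reject H₀.
There is insufficient evidence to reject the null hypothesis; the result is not statistically significant at the 0.1 level.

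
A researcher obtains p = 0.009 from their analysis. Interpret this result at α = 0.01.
Since p = 0.009 < α = 0.01, reject H₀.
There is sufficient evidence to reject the null hypothesis; the result is statistically significant at the 0.01 level.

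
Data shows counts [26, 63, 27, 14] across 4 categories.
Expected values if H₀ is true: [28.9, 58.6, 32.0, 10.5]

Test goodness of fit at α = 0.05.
Chi-square goodness of fit test:
H₀: observed counts match expected distribution
H₁: observed counts differ from expected distribution
df = k - 1 = 3
χ² = Σ(O - E)²/E
   = (26 - 28.9)²/28.9 + (63 - 58.6)²/58.6 + (27 - 32.0)²/32.0 + (14 - 10.5)²/10.5
   = 0.291 + 0.330 + 0.781 + 1.167
   = 2.57
p-value = 0.4629

Since p-value > α = 0.05, we fail to reject H₀.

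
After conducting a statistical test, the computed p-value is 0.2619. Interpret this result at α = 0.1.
Since p = 0.2619 > α = 0.1, fail to reject H₀.
There is insufficient evidence to reject the null hypothesis; the result is not statistically significant at the 0.1 level.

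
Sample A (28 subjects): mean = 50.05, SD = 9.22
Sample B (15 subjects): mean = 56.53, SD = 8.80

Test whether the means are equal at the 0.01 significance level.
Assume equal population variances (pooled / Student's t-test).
Student's two-sample t-test (equal variances):
H₀: μ₁ = μ₂
H₁: μ₁ ≠ μ₂
df = n₁ + n₂ - 2 = 41
Pooled variance s_p² = [(n₁-1)s₁² + (n₂-1)s₂²] / (n₁ + n₂ - 2) = [(27)(9.22²) + (14)(8.80²)] / 41 = 82.4241
SE = √(s_p²(1/n₁ + 1/n₂)) = √(82.4241 × (1/28 + 1/15)) = 2.9049
t = (x̄₁ - x̄₂) / SE = (50.05 - 56.53) / 2.9049 = -6.48 / 2.9049 = -2.231
p-value = 0.0312

Since p-value > α = 0.01, we fail to reject H₀.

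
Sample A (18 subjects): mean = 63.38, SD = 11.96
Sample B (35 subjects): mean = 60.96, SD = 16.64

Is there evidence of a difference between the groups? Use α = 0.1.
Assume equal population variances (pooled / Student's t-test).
Student's two-sample t-test (equal variances):
H₀: μ₁ = μ₂
H₁: μ₁ ≠ μ₂
df = n₁ + n₂ - 2 = 51
Pooled variance s_p² = [(n₁-1)s₁² + (n₂-1)s₂²] / (n₁ + n₂ - 2) = [(17)(11.96²) + (34)(16.64²)] / 51 = 232.2736
SE = √(s_p²(1/n₁ + 1/n₂)) = √(232.2736 × (1/18 + 1/35)) = 4.4205
t = (x̄₁ - x̄₂) / SE = (63.38 - 60.96) / 4.4205 = 2.42 / 4.4205 = 0.547
p-value = 0.5865

Since p-value > α = 0.1, we fail to reject H₀.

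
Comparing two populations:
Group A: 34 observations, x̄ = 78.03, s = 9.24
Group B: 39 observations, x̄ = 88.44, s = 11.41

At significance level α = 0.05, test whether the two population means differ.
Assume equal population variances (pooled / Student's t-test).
Student's two-sample t-test (equal variances):
H₀: μ₁ = μ₂
H₁: μ₁ ≠ μ₂
df = n₁ + n₂ - 2 = 71
Pooled variance s_p² = [(n₁-1)s₁² + (n₂-1)s₂²] / (n₁ + n₂ - 2) = [(33)(9.24²) + (38)(11.41²)] / 71 = 109.3607
SE = √(s_p²(1/n₁ + 1/n₂)) = √(109.3607 × (1/34 + 1/39)) = 2.4537
t = (x̄₁ - x̄₂) / SE = (78.03 - 88.44) / 2.4537 = -10.41 / 2.4537 = -4.243
p-value = 0.0001

Since p-value < α = 0.05, we reject H₀.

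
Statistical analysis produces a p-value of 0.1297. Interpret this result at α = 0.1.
Since p = 0.1297 > α = 0.1, fail to reject H₀.
There is insufficient evidence to reject the null hypothesis; the result is not statistically significant at the 0.1 level.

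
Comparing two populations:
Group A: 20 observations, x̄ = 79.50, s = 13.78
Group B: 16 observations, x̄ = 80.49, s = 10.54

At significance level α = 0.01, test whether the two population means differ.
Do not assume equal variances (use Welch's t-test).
Welch's two-sample t-test:
H₀: μ₁ = μ₂
H₁: μ₁ ≠ μ₂
s₁²/n₁ = 13.78²/20 = 9.4944,  s₂²/n₂ = 10.54²/16 = 6.9432
SE = √(s₁²/n₁ + s₂²/n₂) = √(9.4944 + 6.9432) = 4.0543
df (Welch-Satterthwaite) = (s₁²/n₁ + s₂²/n₂)² / [(s₁²/n₁)²/(n₁-1) + (s₂²/n₂)²/(n₂-1)] ≈ 33.95
t = (x̄₁ - x̄₂) / SE = (79.50 - 80.49) / 4.0543 = -0.99 / 4.0543 = -0.244
p-value = 0.8086

Since p-value > α = 0.01, we fail to reject H₀.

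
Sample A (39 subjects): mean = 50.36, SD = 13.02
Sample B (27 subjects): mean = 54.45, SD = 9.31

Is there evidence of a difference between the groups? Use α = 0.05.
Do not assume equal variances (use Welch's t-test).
Welch's two-sample t-test:
H₀: μ₁ = μ₂
H₁: μ₁ ≠ μ₂
s₁²/n₁ = 13.02²/39 = 4.3467,  s₂²/n₂ = 9.31²/27 = 3.2102
SE = √(s₁²/n₁ + s₂²/n₂) = √(4.3467 + 3.2102) = 2.7490
df (Welch-Satterthwaite) = (s₁²/n₁ + s₂²/n₂)² / [(s₁²/n₁)²/(n₁-1) + (s₂²/n₂)²/(n₂-1)] ≈ 63.91
t = (x̄₁ - x̄₂) / SE = (50.36 - 54.45) / 2.7490 = -4.09 / 2.7490 = -1.488
p-value = 0.1417

Since p-value > α = 0.05, we fail to reject H₀.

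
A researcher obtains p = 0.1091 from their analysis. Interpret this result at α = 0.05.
Since p = 0.1091 > α = 0.05, fail to reject H₀.
There is insufficient evidence to reject the null hypothesis; the result is not statistically significant at the 0.05 level.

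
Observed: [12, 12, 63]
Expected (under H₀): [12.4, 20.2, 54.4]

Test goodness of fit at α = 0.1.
Chi-square goodness of fit test:
H₀: observed counts match expected distribution
H₁: observed counts differ from expected distribution
df = k - 1 = 2
χ² = Σ(O - E)²/E
   = (12 - 12.4)²/12.4 + (12 - 20.2)²/20.2 + (63 - 54.4)²/54.4
   = 0.013 + 3.329 + 1.360
   = 4.70
p-value = 0.0953

Since p-value < α = 0.1, we reject H₀.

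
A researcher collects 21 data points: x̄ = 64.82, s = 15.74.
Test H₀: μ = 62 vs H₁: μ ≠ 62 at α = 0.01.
One-sample t-test:
H₀: μ = 62
H₁: μ ≠ 62
df = n - 1 = 20
t = (x̄ - μ₀) / (s/√n) = (64.82 - 62) / (15.74/√21) = 0.821
p-value = 0.4213

Since p-value > α = 0.01, we fail to reject H₀.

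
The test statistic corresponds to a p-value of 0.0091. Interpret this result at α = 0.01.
Since p = 0.0091 < α = 0.01, reject H₀.
There is sufficient evidence to reject the null hypothesis; the result is statistically significant at the 0.01 level.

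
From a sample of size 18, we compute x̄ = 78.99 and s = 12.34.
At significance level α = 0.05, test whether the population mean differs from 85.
One-sample t-test:
H₀: μ = 85
H₁: μ ≠ 85
df = n - 1 = 17
t = (x̄ - μ₀) / (s/√n) = (78.99 - 85) / (12.34/√18) = -2.066
p-value = 0.0544

Since p-value > α = 0.05, we fail to reject H₀.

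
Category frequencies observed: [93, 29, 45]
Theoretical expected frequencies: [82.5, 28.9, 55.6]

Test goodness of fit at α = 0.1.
Chi-square goodness of fit test:
H₀: observed counts match expected distribution
H₁: observed counts differ from expected distribution
df = k - 1 = 2
χ² = Σ(O - E)²/E
   = (93 - 82.5)²/82.5 + (29 - 28.9)²/28.9 + (45 - 55.6)²/55.6
   = 1.336 + 0.000 + 2.021
   = 3.36
p-value = 0.1866

Since p-value > α = 0.1, we fail to reject H₀.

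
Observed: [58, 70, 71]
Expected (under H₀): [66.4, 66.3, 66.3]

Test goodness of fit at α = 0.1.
Chi-square goodness of fit test:
H₀: observed counts match expected distribution
H₁: observed counts differ from expected distribution
df = k - 1 = 2
χ² = Σ(O - E)²/E
   = (58 - 66.4)²/66.4 + (70 - 66.3)²/66.3 + (71 - 66.3)²/66.3
   = 1.063 + 0.206 + 0.333
   = 1.60
p-value = 0.4488

Since p-value > α = 0.1, we fail to reject H₀.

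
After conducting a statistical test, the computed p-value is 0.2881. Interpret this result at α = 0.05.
Since p = 0.2881 > α = 0.05, fail to reject H₀.
There is insufficient evidence to reject the null hypothesis; the result is not statistically significant at the 0.05 level.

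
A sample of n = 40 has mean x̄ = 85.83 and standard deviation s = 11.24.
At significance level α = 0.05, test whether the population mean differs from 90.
One-sample t-test:
H₀: μ = 90
H₁: μ ≠ 90
df = n - 1 = 39
t = (x̄ - μ₀) / (s/√n) = (85.83 - 90) / (11.24/√40) = -2.346
p-value = 0.0241

Since p-value < α = 0.05, we reject H₀.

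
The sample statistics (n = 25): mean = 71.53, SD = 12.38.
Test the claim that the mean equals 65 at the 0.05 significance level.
One-sample t-test:
H₀: μ = 65
H₁: μ ≠ 65
df = n - 1 = 24
t = (x̄ - μ₀) / (s/√n) = (71.53 - 65) / (12.38/√25) = 2.637
p-value = 0.0144

Since p-value < α = 0.05, we reject H₀.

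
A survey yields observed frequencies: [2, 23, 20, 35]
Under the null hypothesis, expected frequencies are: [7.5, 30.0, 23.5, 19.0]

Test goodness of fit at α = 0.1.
Chi-square goodness of fit test:
H₀: observed counts match expected distribution
H₁: observed counts differ from expected distribution
df = k - 1 = 3
χ² = Σ(O - E)²/E
   = (2 - 7.5)²/7.5 + (23 - 30.0)²/30.0 + (20 - 23.5)²/23.5 + (35 - 19.0)²/19.0
   = 4.033 + 1.633 + 0.521 + 13.474
   = 19.66
p-value = 0.0002

Since p-value < α = 0.1, we reject H₀.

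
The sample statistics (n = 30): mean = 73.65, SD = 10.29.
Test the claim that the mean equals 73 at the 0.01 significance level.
One-sample t-test:
H₀: μ = 73
H₁: μ ≠ 73
df = n - 1 = 29
t = (x̄ - μ₀) / (s/√n) = (73.65 - 73) / (10.29/√30) = 0.346
p-value = 0.7319

Since p-value > α = 0.01, we fail to reject H₀.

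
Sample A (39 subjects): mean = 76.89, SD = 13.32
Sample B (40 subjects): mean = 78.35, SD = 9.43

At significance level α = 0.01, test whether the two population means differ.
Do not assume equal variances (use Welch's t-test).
Welch's two-sample t-test:
H₀: μ₁ = μ₂
H₁: μ₁ ≠ μ₂
s₁²/n₁ = 13.32²/39 = 4.5493,  s₂²/n₂ = 9.43²/40 = 2.2231
SE = √(s₁²/n₁ + s₂²/n₂) = √(4.5493 + 2.2231) = 2.6024
df (Welch-Satterthwaite) = (s₁²/n₁ + s₂²/n₂)² / [(s₁²/n₁)²/(n₁-1) + (s₂²/n₂)²/(n₂-1)] ≈ 68.32
t = (x̄₁ - x̄₂) / SE = (76.89 - 78.35) / 2.6024 = -1.46 / 2.6024 = -0.561
p-value = 0.5766

Since p-value > α = 0.01, we fail to reject H₀.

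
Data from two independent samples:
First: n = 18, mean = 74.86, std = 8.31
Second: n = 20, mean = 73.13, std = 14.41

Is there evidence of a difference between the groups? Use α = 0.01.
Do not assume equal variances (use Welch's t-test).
Welch's two-sample t-test:
H₀: μ₁ = μ₂
H₁: μ₁ ≠ μ₂
s₁²/n₁ = 8.31²/18 = 3.8365,  s₂²/n₂ = 14.41²/20 = 10.3824
SE = √(s₁²/n₁ + s₂²/n₂) = √(3.8365 + 10.3824) = 3.7708
df (Welch-Satterthwaite) = (s₁²/n₁ + s₂²/n₂)² / [(s₁²/n₁)²/(n₁-1) + (s₂²/n₂)²/(n₂-1)] ≈ 30.92
t = (x̄₁ - x̄₂) / SE = (74.86 - 73.13) / 3.7708 = 1.73 / 3.7708 = 0.459
p-value = 0.6496

Since p-value > α = 0.01, we fail to reject H₀.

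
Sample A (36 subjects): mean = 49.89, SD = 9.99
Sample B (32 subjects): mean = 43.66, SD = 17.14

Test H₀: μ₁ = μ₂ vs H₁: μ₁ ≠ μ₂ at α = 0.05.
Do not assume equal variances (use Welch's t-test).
Welch's two-sample t-test:
H₀: μ₁ = μ₂
H₁: μ₁ ≠ μ₂
s₁²/n₁ = 9.99²/36 = 2.7722,  s₂²/n₂ = 17.14²/32 = 9.1806
SE = √(s₁²/n₁ + s₂²/n₂) = √(2.7722 + 9.1806) = 3.4573
df (Welch-Satterthwaite) = (s₁²/n₁ + s₂²/n₂)² / [(s₁²/n₁)²/(n₁-1) + (s₂²/n₂)²/(n₂-1)] ≈ 48.62
t = (x̄₁ - x̄₂) / SE = (49.89 - 43.66) / 3.4573 = 6.23 / 3.4573 = 1.802
p-value = 0.0777

Since p-value > α = 0.05, we fail to reject H₀.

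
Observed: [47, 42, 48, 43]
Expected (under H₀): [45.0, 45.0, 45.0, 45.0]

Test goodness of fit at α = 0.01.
Chi-square goodness of fit test:
H₀: observed counts match expected distribution
H₁: observed counts differ from expected distribution
df = k - 1 = 3
χ² = Σ(O - E)²/E
   = (47 - 45.0)²/45.0 + (42 - 45.0)²/45.0 + (48 - 45.0)²/45.0 + (43 - 45.0)²/45.0
   = 0.089 + 0.200 + 0.200 + 0.089
   = 0.58
p-value = 0.9015

Since p-value > α = 0.01, we fail to reject H₀.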